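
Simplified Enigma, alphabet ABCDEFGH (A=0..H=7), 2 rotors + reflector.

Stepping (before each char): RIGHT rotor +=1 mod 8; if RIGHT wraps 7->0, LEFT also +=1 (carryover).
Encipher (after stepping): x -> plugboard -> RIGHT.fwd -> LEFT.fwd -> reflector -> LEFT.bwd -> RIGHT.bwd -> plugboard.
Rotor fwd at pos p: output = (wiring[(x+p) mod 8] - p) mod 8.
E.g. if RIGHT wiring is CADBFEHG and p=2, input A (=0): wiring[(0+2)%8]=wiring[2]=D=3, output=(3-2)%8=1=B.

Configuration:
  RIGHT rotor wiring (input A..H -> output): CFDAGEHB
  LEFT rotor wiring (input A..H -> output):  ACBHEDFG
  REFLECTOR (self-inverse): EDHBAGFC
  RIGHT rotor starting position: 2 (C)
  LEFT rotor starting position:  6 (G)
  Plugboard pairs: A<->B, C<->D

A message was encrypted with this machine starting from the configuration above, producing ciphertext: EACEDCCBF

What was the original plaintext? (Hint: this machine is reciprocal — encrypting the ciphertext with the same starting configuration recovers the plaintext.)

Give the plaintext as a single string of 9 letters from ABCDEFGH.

Char 1 ('E'): step: R->3, L=6; E->plug->E->R->G->L->G->refl->F->L'->H->R'->F->plug->F
Char 2 ('A'): step: R->4, L=6; A->plug->B->R->A->L->H->refl->C->L'->C->R'->A->plug->B
Char 3 ('C'): step: R->5, L=6; C->plug->D->R->F->L->B->refl->D->L'->E->R'->C->plug->D
Char 4 ('E'): step: R->6, L=6; E->plug->E->R->F->L->B->refl->D->L'->E->R'->C->plug->D
Char 5 ('D'): step: R->7, L=6; D->plug->C->R->G->L->G->refl->F->L'->H->R'->F->plug->F
Char 6 ('C'): step: R->0, L->7 (L advanced); C->plug->D->R->A->L->H->refl->C->L'->D->R'->C->plug->D
Char 7 ('C'): step: R->1, L=7; C->plug->D->R->F->L->F->refl->G->L'->H->R'->C->plug->D
Char 8 ('B'): step: R->2, L=7; B->plug->A->R->B->L->B->refl->D->L'->C->R'->D->plug->C
Char 9 ('F'): step: R->3, L=7; F->plug->F->R->H->L->G->refl->F->L'->F->R'->A->plug->B

Answer: FBDDFDDCB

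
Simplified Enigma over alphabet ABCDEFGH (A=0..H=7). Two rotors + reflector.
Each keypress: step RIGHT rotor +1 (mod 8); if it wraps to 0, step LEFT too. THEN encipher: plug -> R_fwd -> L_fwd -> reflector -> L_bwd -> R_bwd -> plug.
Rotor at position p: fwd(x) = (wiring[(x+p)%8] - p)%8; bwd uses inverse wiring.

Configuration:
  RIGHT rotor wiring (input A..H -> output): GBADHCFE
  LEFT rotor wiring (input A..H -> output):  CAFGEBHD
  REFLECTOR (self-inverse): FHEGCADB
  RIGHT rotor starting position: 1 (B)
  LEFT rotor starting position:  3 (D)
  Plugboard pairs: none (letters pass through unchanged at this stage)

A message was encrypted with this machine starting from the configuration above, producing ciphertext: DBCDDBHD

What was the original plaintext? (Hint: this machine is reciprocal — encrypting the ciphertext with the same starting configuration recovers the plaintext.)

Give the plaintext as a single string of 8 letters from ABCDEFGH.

Answer: FGFAAGFG

Derivation:
Char 1 ('D'): step: R->2, L=3; D->plug->D->R->A->L->D->refl->G->L'->C->R'->F->plug->F
Char 2 ('B'): step: R->3, L=3; B->plug->B->R->E->L->A->refl->F->L'->G->R'->G->plug->G
Char 3 ('C'): step: R->4, L=3; C->plug->C->R->B->L->B->refl->H->L'->F->R'->F->plug->F
Char 4 ('D'): step: R->5, L=3; D->plug->D->R->B->L->B->refl->H->L'->F->R'->A->plug->A
Char 5 ('D'): step: R->6, L=3; D->plug->D->R->D->L->E->refl->C->L'->H->R'->A->plug->A
Char 6 ('B'): step: R->7, L=3; B->plug->B->R->H->L->C->refl->E->L'->D->R'->G->plug->G
Char 7 ('H'): step: R->0, L->4 (L advanced); H->plug->H->R->E->L->G->refl->D->L'->C->R'->F->plug->F
Char 8 ('D'): step: R->1, L=4; D->plug->D->R->G->L->B->refl->H->L'->D->R'->G->plug->G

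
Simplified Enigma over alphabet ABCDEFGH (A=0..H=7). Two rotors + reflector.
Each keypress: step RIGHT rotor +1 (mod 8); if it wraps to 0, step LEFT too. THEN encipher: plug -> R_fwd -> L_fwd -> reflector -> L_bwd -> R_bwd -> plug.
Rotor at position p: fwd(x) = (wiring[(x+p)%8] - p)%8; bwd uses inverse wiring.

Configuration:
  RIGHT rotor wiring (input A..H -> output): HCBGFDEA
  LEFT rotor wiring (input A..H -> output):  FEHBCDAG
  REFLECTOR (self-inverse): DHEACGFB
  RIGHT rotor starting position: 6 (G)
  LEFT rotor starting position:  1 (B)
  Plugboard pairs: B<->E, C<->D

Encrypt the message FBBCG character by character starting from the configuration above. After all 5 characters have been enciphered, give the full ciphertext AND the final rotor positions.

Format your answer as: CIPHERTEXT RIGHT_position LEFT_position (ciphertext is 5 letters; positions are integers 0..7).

Answer: AAHDB 3 2

Derivation:
Char 1 ('F'): step: R->7, L=1; F->plug->F->R->G->L->F->refl->G->L'->B->R'->A->plug->A
Char 2 ('B'): step: R->0, L->2 (L advanced); B->plug->E->R->F->L->E->refl->C->L'->H->R'->A->plug->A
Char 3 ('B'): step: R->1, L=2; B->plug->E->R->C->L->A->refl->D->L'->G->R'->H->plug->H
Char 4 ('C'): step: R->2, L=2; C->plug->D->R->B->L->H->refl->B->L'->D->R'->C->plug->D
Char 5 ('G'): step: R->3, L=2; G->plug->G->R->H->L->C->refl->E->L'->F->R'->E->plug->B
Final: ciphertext=AAHDB, RIGHT=3, LEFT=2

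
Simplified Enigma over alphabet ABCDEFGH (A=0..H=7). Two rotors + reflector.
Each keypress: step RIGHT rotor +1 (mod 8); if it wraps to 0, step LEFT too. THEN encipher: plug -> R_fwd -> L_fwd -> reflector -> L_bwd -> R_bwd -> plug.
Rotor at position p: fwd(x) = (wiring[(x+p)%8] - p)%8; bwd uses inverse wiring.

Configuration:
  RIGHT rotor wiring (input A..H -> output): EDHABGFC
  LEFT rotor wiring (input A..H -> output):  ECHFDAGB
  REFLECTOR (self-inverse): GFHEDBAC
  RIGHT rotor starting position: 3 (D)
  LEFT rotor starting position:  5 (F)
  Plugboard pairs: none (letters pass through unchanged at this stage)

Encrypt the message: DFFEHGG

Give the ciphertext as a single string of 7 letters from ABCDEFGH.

Char 1 ('D'): step: R->4, L=5; D->plug->D->R->G->L->A->refl->G->L'->H->R'->F->plug->F
Char 2 ('F'): step: R->5, L=5; F->plug->F->R->C->L->E->refl->D->L'->A->R'->B->plug->B
Char 3 ('F'): step: R->6, L=5; F->plug->F->R->C->L->E->refl->D->L'->A->R'->H->plug->H
Char 4 ('E'): step: R->7, L=5; E->plug->E->R->B->L->B->refl->F->L'->E->R'->C->plug->C
Char 5 ('H'): step: R->0, L->6 (L advanced); H->plug->H->R->C->L->G->refl->A->L'->A->R'->D->plug->D
Char 6 ('G'): step: R->1, L=6; G->plug->G->R->B->L->D->refl->E->L'->D->R'->H->plug->H
Char 7 ('G'): step: R->2, L=6; G->plug->G->R->C->L->G->refl->A->L'->A->R'->F->plug->F

Answer: FBHCDHF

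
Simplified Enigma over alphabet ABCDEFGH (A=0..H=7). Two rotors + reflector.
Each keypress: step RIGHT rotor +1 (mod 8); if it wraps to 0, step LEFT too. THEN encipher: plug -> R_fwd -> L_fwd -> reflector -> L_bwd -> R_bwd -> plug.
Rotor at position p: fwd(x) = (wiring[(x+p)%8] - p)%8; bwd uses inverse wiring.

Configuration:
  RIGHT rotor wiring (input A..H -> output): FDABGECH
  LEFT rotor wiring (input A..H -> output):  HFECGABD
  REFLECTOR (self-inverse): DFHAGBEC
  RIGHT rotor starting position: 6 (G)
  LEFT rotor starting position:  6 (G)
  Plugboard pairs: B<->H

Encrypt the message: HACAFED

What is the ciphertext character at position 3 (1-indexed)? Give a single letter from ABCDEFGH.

Char 1 ('H'): step: R->7, L=6; H->plug->B->R->G->L->A->refl->D->L'->A->R'->A->plug->A
Char 2 ('A'): step: R->0, L->7 (L advanced); A->plug->A->R->F->L->H->refl->C->L'->H->R'->H->plug->B
Char 3 ('C'): step: R->1, L=7; C->plug->C->R->A->L->E->refl->G->L'->C->R'->A->plug->A

A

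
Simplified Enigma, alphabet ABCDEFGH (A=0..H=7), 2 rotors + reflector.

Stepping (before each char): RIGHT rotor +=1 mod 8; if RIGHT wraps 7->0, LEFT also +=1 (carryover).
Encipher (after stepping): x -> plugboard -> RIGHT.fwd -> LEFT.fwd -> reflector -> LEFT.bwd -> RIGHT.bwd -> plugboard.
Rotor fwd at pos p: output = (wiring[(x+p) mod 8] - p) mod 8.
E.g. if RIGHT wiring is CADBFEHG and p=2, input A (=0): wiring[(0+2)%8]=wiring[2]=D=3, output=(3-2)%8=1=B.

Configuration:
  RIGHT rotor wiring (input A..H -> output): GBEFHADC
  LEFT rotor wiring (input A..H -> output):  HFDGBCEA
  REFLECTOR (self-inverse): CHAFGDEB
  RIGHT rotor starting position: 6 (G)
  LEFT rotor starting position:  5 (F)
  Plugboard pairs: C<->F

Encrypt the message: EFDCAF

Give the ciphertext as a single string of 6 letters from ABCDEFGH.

Char 1 ('E'): step: R->7, L=5; E->plug->E->R->G->L->B->refl->H->L'->B->R'->G->plug->G
Char 2 ('F'): step: R->0, L->6 (L advanced); F->plug->C->R->E->L->F->refl->D->L'->G->R'->A->plug->A
Char 3 ('D'): step: R->1, L=6; D->plug->D->R->G->L->D->refl->F->L'->E->R'->C->plug->F
Char 4 ('C'): step: R->2, L=6; C->plug->F->R->A->L->G->refl->E->L'->H->R'->H->plug->H
Char 5 ('A'): step: R->3, L=6; A->plug->A->R->C->L->B->refl->H->L'->D->R'->F->plug->C
Char 6 ('F'): step: R->4, L=6; F->plug->C->R->H->L->E->refl->G->L'->A->R'->G->plug->G

Answer: GAFHCG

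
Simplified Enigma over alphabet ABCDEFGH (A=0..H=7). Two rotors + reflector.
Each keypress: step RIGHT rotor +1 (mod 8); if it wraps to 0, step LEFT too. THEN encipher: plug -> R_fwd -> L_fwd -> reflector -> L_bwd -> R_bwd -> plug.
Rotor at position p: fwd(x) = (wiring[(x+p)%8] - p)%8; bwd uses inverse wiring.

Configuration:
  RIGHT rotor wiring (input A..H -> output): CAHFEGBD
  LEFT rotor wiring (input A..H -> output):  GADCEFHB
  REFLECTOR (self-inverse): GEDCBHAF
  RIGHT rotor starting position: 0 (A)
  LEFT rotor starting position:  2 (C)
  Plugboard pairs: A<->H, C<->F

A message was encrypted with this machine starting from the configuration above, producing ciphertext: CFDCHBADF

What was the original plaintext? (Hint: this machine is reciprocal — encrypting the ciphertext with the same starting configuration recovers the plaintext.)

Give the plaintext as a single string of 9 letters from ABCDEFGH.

Char 1 ('C'): step: R->1, L=2; C->plug->F->R->A->L->B->refl->E->L'->G->R'->B->plug->B
Char 2 ('F'): step: R->2, L=2; F->plug->C->R->C->L->C->refl->D->L'->D->R'->B->plug->B
Char 3 ('D'): step: R->3, L=2; D->plug->D->R->G->L->E->refl->B->L'->A->R'->E->plug->E
Char 4 ('C'): step: R->4, L=2; C->plug->F->R->E->L->F->refl->H->L'->F->R'->C->plug->F
Char 5 ('H'): step: R->5, L=2; H->plug->A->R->B->L->A->refl->G->L'->H->R'->H->plug->A
Char 6 ('B'): step: R->6, L=2; B->plug->B->R->F->L->H->refl->F->L'->E->R'->C->plug->F
Char 7 ('A'): step: R->7, L=2; A->plug->H->R->C->L->C->refl->D->L'->D->R'->B->plug->B
Char 8 ('D'): step: R->0, L->3 (L advanced); D->plug->D->R->F->L->D->refl->C->L'->C->R'->A->plug->H
Char 9 ('F'): step: R->1, L=3; F->plug->C->R->E->L->G->refl->A->L'->H->R'->A->plug->H

Answer: BBEFAFBHH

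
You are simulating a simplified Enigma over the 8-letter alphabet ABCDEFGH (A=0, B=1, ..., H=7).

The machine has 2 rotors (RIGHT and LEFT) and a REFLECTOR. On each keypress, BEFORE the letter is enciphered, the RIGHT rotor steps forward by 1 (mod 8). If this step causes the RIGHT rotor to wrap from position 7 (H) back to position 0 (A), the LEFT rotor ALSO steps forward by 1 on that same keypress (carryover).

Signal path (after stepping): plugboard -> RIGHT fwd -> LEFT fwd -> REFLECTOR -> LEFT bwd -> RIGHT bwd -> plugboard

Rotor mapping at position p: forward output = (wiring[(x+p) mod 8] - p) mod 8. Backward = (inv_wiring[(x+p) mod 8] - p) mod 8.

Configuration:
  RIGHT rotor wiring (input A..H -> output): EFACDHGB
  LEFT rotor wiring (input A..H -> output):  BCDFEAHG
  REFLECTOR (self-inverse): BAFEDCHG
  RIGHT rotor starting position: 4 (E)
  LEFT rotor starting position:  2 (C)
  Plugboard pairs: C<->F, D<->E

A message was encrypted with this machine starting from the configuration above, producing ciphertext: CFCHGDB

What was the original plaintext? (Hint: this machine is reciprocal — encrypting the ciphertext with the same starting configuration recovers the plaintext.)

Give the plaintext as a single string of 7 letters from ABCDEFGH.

Answer: HBACEHG

Derivation:
Char 1 ('C'): step: R->5, L=2; C->plug->F->R->D->L->G->refl->H->L'->G->R'->H->plug->H
Char 2 ('F'): step: R->6, L=2; F->plug->C->R->G->L->H->refl->G->L'->D->R'->B->plug->B
Char 3 ('C'): step: R->7, L=2; C->plug->F->R->E->L->F->refl->C->L'->C->R'->A->plug->A
Char 4 ('H'): step: R->0, L->3 (L advanced); H->plug->H->R->B->L->B->refl->A->L'->H->R'->F->plug->C
Char 5 ('G'): step: R->1, L=3; G->plug->G->R->A->L->C->refl->F->L'->C->R'->D->plug->E
Char 6 ('D'): step: R->2, L=3; D->plug->E->R->E->L->D->refl->E->L'->D->R'->H->plug->H
Char 7 ('B'): step: R->3, L=3; B->plug->B->R->A->L->C->refl->F->L'->C->R'->G->plug->G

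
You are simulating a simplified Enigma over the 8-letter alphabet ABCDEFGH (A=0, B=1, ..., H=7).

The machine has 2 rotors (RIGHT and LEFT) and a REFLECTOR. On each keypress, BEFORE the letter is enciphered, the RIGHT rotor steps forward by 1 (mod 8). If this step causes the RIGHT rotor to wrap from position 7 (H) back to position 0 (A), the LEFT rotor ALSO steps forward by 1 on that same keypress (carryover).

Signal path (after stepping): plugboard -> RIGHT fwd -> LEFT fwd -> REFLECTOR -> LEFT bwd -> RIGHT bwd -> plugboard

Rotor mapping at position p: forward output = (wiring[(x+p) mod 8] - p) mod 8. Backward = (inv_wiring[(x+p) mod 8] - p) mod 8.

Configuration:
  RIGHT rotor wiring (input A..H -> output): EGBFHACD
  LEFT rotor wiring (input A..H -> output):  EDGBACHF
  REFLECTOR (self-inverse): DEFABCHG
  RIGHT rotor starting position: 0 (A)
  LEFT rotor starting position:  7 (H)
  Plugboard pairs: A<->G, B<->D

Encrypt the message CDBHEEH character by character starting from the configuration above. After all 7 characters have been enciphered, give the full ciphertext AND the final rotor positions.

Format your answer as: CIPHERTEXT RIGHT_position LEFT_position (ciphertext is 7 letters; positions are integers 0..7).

Answer: FEHDFBF 7 7

Derivation:
Char 1 ('C'): step: R->1, L=7; C->plug->C->R->E->L->C->refl->F->L'->B->R'->F->plug->F
Char 2 ('D'): step: R->2, L=7; D->plug->B->R->D->L->H->refl->G->L'->A->R'->E->plug->E
Char 3 ('B'): step: R->3, L=7; B->plug->D->R->H->L->A->refl->D->L'->G->R'->H->plug->H
Char 4 ('H'): step: R->4, L=7; H->plug->H->R->B->L->F->refl->C->L'->E->R'->B->plug->D
Char 5 ('E'): step: R->5, L=7; E->plug->E->R->B->L->F->refl->C->L'->E->R'->F->plug->F
Char 6 ('E'): step: R->6, L=7; E->plug->E->R->D->L->H->refl->G->L'->A->R'->D->plug->B
Char 7 ('H'): step: R->7, L=7; H->plug->H->R->D->L->H->refl->G->L'->A->R'->F->plug->F
Final: ciphertext=FEHDFBF, RIGHT=7, LEFT=7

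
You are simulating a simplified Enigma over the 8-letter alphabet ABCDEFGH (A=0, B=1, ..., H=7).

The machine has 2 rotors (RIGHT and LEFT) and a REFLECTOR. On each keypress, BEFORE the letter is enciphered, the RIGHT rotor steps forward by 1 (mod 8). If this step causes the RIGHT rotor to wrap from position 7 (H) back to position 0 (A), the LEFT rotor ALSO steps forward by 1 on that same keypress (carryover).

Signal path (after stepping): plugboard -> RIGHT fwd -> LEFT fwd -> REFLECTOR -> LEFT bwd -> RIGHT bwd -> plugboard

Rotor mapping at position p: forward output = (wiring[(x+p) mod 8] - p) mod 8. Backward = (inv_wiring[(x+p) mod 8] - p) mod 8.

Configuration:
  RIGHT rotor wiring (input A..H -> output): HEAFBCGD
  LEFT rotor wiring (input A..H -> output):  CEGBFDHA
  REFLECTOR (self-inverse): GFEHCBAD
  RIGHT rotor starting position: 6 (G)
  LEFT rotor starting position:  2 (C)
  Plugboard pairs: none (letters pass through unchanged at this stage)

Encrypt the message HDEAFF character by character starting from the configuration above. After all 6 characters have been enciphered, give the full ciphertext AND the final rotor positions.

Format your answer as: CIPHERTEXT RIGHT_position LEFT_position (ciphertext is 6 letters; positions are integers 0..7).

Char 1 ('H'): step: R->7, L=2; H->plug->H->R->H->L->C->refl->E->L'->A->R'->B->plug->B
Char 2 ('D'): step: R->0, L->3 (L advanced); D->plug->D->R->F->L->H->refl->D->L'->H->R'->A->plug->A
Char 3 ('E'): step: R->1, L=3; E->plug->E->R->B->L->C->refl->E->L'->D->R'->A->plug->A
Char 4 ('A'): step: R->2, L=3; A->plug->A->R->G->L->B->refl->F->L'->E->R'->E->plug->E
Char 5 ('F'): step: R->3, L=3; F->plug->F->R->E->L->F->refl->B->L'->G->R'->B->plug->B
Char 6 ('F'): step: R->4, L=3; F->plug->F->R->A->L->G->refl->A->L'->C->R'->C->plug->C
Final: ciphertext=BAAEBC, RIGHT=4, LEFT=3

Answer: BAAEBC 4 3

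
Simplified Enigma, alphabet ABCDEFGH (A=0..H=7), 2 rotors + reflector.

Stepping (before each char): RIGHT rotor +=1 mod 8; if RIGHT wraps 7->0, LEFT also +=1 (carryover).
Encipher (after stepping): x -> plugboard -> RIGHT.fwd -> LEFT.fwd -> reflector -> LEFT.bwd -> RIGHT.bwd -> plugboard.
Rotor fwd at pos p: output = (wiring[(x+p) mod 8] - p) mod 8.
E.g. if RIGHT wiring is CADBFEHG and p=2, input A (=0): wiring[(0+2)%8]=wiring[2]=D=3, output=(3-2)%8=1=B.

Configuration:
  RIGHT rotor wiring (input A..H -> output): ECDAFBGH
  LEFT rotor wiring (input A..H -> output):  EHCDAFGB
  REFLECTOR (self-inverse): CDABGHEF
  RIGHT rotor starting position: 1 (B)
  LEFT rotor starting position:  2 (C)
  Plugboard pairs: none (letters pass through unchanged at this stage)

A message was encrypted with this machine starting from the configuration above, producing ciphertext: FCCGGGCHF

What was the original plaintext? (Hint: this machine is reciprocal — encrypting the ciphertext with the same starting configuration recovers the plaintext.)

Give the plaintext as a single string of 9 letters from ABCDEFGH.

Answer: DHHBEDEFC

Derivation:
Char 1 ('F'): step: R->2, L=2; F->plug->F->R->F->L->H->refl->F->L'->H->R'->D->plug->D
Char 2 ('C'): step: R->3, L=2; C->plug->C->R->G->L->C->refl->A->L'->A->R'->H->plug->H
Char 3 ('C'): step: R->4, L=2; C->plug->C->R->C->L->G->refl->E->L'->E->R'->H->plug->H
Char 4 ('G'): step: R->5, L=2; G->plug->G->R->D->L->D->refl->B->L'->B->R'->B->plug->B
Char 5 ('G'): step: R->6, L=2; G->plug->G->R->H->L->F->refl->H->L'->F->R'->E->plug->E
Char 6 ('G'): step: R->7, L=2; G->plug->G->R->C->L->G->refl->E->L'->E->R'->D->plug->D
Char 7 ('C'): step: R->0, L->3 (L advanced); C->plug->C->R->D->L->D->refl->B->L'->F->R'->E->plug->E
Char 8 ('H'): step: R->1, L=3; H->plug->H->R->D->L->D->refl->B->L'->F->R'->F->plug->F
Char 9 ('F'): step: R->2, L=3; F->plug->F->R->F->L->B->refl->D->L'->D->R'->C->plug->C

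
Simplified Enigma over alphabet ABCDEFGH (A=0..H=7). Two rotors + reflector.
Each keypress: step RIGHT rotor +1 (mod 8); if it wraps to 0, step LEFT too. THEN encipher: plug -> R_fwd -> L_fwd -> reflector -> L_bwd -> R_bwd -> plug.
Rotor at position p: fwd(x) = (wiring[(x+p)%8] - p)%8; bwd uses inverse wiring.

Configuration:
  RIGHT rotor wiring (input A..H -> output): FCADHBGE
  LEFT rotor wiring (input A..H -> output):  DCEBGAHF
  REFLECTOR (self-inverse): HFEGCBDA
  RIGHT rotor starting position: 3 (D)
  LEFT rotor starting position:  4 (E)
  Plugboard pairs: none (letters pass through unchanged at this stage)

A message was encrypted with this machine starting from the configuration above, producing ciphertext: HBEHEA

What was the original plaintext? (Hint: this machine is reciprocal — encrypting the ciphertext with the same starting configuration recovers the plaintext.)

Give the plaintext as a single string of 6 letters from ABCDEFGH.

Answer: ADFCHD

Derivation:
Char 1 ('H'): step: R->4, L=4; H->plug->H->R->H->L->F->refl->B->L'->D->R'->A->plug->A
Char 2 ('B'): step: R->5, L=4; B->plug->B->R->B->L->E->refl->C->L'->A->R'->D->plug->D
Char 3 ('E'): step: R->6, L=4; E->plug->E->R->C->L->D->refl->G->L'->F->R'->F->plug->F
Char 4 ('H'): step: R->7, L=4; H->plug->H->R->H->L->F->refl->B->L'->D->R'->C->plug->C
Char 5 ('E'): step: R->0, L->5 (L advanced); E->plug->E->R->H->L->B->refl->F->L'->E->R'->H->plug->H
Char 6 ('A'): step: R->1, L=5; A->plug->A->R->B->L->C->refl->E->L'->G->R'->D->plug->D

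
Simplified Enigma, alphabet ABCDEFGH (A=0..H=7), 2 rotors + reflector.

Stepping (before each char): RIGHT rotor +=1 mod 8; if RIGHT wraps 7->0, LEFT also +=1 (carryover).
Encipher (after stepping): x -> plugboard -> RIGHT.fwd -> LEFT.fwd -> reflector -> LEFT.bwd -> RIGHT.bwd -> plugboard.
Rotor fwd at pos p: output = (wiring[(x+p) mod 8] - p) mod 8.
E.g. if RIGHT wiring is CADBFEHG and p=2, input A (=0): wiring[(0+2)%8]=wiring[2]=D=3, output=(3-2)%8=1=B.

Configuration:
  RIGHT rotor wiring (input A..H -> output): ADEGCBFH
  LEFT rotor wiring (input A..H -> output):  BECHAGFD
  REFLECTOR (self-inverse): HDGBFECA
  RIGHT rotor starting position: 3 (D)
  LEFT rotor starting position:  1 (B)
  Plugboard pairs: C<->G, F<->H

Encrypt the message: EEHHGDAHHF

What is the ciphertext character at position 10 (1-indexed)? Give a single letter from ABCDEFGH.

Char 1 ('E'): step: R->4, L=1; E->plug->E->R->E->L->F->refl->E->L'->F->R'->B->plug->B
Char 2 ('E'): step: R->5, L=1; E->plug->E->R->G->L->C->refl->G->L'->C->R'->C->plug->G
Char 3 ('H'): step: R->6, L=1; H->plug->F->R->A->L->D->refl->B->L'->B->R'->B->plug->B
Char 4 ('H'): step: R->7, L=1; H->plug->F->R->D->L->H->refl->A->L'->H->R'->E->plug->E
Char 5 ('G'): step: R->0, L->2 (L advanced); G->plug->C->R->E->L->D->refl->B->L'->F->R'->G->plug->C
Char 6 ('D'): step: R->1, L=2; D->plug->D->R->B->L->F->refl->E->L'->D->R'->B->plug->B
Char 7 ('A'): step: R->2, L=2; A->plug->A->R->C->L->G->refl->C->L'->H->R'->D->plug->D
Char 8 ('H'): step: R->3, L=2; H->plug->F->R->F->L->B->refl->D->L'->E->R'->E->plug->E
Char 9 ('H'): step: R->4, L=2; H->plug->F->R->H->L->C->refl->G->L'->C->R'->H->plug->F
Char 10 ('F'): step: R->5, L=2; F->plug->H->R->F->L->B->refl->D->L'->E->R'->A->plug->A

A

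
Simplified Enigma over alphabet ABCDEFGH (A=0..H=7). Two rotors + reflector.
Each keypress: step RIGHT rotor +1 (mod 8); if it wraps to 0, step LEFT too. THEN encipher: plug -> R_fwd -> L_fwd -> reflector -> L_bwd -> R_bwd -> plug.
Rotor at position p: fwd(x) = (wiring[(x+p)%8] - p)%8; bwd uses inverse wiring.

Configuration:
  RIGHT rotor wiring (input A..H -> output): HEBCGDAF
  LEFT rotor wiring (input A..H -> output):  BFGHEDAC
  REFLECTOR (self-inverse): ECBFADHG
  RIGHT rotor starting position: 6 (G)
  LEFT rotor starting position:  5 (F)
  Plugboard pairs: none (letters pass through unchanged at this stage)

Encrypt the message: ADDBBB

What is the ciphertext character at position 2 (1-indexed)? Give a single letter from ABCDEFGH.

Char 1 ('A'): step: R->7, L=5; A->plug->A->R->G->L->C->refl->B->L'->F->R'->C->plug->C
Char 2 ('D'): step: R->0, L->6 (L advanced); D->plug->D->R->C->L->D->refl->F->L'->H->R'->A->plug->A

A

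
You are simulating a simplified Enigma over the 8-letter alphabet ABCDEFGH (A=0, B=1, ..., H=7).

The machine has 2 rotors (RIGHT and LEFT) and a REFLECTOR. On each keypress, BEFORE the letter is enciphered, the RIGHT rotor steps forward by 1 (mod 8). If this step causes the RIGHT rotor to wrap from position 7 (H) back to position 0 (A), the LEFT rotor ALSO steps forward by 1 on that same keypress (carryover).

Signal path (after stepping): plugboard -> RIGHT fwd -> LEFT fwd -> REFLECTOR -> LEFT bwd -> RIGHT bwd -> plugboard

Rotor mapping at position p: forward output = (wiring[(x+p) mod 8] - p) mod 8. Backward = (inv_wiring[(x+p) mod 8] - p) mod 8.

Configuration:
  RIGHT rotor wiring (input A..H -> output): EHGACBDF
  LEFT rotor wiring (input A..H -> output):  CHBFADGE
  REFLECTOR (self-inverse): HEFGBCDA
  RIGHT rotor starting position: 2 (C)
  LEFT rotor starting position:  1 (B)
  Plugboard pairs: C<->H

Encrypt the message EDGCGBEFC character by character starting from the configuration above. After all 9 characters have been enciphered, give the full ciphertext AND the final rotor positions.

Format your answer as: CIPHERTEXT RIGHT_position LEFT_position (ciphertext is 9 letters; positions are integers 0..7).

Answer: BFFDDCAAG 3 2

Derivation:
Char 1 ('E'): step: R->3, L=1; E->plug->E->R->C->L->E->refl->B->L'->H->R'->B->plug->B
Char 2 ('D'): step: R->4, L=1; D->plug->D->R->B->L->A->refl->H->L'->D->R'->F->plug->F
Char 3 ('G'): step: R->5, L=1; G->plug->G->R->D->L->H->refl->A->L'->B->R'->F->plug->F
Char 4 ('C'): step: R->6, L=1; C->plug->H->R->D->L->H->refl->A->L'->B->R'->D->plug->D
Char 5 ('G'): step: R->7, L=1; G->plug->G->R->C->L->E->refl->B->L'->H->R'->D->plug->D
Char 6 ('B'): step: R->0, L->2 (L advanced); B->plug->B->R->H->L->F->refl->C->L'->F->R'->H->plug->C
Char 7 ('E'): step: R->1, L=2; E->plug->E->R->A->L->H->refl->A->L'->G->R'->A->plug->A
Char 8 ('F'): step: R->2, L=2; F->plug->F->R->D->L->B->refl->E->L'->E->R'->A->plug->A
Char 9 ('C'): step: R->3, L=2; C->plug->H->R->D->L->B->refl->E->L'->E->R'->G->plug->G
Final: ciphertext=BFFDDCAAG, RIGHT=3, LEFT=2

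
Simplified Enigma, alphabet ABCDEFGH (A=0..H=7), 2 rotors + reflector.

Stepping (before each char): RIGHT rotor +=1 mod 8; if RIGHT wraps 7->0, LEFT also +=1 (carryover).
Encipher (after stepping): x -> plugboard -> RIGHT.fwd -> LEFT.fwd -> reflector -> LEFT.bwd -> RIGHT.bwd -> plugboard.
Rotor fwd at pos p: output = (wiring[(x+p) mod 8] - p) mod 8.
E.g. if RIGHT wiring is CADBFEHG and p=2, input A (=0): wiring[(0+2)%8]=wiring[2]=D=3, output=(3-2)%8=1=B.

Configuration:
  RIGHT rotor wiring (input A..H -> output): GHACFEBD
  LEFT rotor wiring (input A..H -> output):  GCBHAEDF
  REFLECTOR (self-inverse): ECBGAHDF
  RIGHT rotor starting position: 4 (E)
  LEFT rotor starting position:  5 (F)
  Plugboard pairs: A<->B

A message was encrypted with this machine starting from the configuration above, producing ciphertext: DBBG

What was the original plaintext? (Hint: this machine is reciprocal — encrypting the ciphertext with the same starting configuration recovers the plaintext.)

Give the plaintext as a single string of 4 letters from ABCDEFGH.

Char 1 ('D'): step: R->5, L=5; D->plug->D->R->B->L->G->refl->D->L'->H->R'->A->plug->B
Char 2 ('B'): step: R->6, L=5; B->plug->A->R->D->L->B->refl->C->L'->G->R'->H->plug->H
Char 3 ('B'): step: R->7, L=5; B->plug->A->R->E->L->F->refl->H->L'->A->R'->C->plug->C
Char 4 ('G'): step: R->0, L->6 (L advanced); G->plug->G->R->B->L->H->refl->F->L'->A->R'->C->plug->C

Answer: BHCC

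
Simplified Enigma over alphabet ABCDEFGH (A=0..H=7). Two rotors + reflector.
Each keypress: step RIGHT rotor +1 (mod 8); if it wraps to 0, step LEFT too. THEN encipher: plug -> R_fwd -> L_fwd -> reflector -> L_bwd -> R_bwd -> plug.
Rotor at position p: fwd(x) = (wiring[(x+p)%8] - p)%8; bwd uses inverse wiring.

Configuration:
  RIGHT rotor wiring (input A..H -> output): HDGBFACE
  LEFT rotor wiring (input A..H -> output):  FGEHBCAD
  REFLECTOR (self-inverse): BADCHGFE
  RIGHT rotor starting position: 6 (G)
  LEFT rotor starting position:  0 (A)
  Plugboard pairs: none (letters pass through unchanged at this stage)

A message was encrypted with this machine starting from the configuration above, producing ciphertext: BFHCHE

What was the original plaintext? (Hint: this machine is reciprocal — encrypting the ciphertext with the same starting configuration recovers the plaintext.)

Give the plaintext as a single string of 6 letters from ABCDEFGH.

Answer: GGFAFB

Derivation:
Char 1 ('B'): step: R->7, L=0; B->plug->B->R->A->L->F->refl->G->L'->B->R'->G->plug->G
Char 2 ('F'): step: R->0, L->1 (L advanced); F->plug->F->R->A->L->F->refl->G->L'->C->R'->G->plug->G
Char 3 ('H'): step: R->1, L=1; H->plug->H->R->G->L->C->refl->D->L'->B->R'->F->plug->F
Char 4 ('C'): step: R->2, L=1; C->plug->C->R->D->L->A->refl->B->L'->E->R'->A->plug->A
Char 5 ('H'): step: R->3, L=1; H->plug->H->R->D->L->A->refl->B->L'->E->R'->F->plug->F
Char 6 ('E'): step: R->4, L=1; E->plug->E->R->D->L->A->refl->B->L'->E->R'->B->plug->B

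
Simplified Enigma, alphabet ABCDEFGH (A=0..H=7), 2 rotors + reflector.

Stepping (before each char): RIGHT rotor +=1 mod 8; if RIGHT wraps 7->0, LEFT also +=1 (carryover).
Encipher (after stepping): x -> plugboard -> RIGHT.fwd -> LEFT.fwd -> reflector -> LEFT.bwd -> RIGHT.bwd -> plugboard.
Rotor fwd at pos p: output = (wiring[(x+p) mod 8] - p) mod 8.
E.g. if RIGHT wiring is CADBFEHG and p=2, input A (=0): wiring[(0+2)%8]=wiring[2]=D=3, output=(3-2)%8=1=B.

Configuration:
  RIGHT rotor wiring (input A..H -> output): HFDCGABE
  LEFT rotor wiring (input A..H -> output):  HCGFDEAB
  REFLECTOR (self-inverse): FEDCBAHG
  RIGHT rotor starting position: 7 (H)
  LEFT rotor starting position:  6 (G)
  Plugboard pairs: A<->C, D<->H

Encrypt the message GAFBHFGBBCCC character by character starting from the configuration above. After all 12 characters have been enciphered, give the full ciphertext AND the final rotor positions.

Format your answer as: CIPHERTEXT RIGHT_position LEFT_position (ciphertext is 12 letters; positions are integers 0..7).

Answer: EDBFCDDDCAAA 3 0

Derivation:
Char 1 ('G'): step: R->0, L->7 (L advanced); G->plug->G->R->B->L->A->refl->F->L'->G->R'->E->plug->E
Char 2 ('A'): step: R->1, L=7; A->plug->C->R->B->L->A->refl->F->L'->G->R'->H->plug->D
Char 3 ('F'): step: R->2, L=7; F->plug->F->R->C->L->D->refl->C->L'->A->R'->B->plug->B
Char 4 ('B'): step: R->3, L=7; B->plug->B->R->D->L->H->refl->G->L'->E->R'->F->plug->F
Char 5 ('H'): step: R->4, L=7; H->plug->D->R->A->L->C->refl->D->L'->C->R'->A->plug->C
Char 6 ('F'): step: R->5, L=7; F->plug->F->R->G->L->F->refl->A->L'->B->R'->H->plug->D
Char 7 ('G'): step: R->6, L=7; G->plug->G->R->A->L->C->refl->D->L'->C->R'->H->plug->D
Char 8 ('B'): step: R->7, L=7; B->plug->B->R->A->L->C->refl->D->L'->C->R'->H->plug->D
Char 9 ('B'): step: R->0, L->0 (L advanced); B->plug->B->R->F->L->E->refl->B->L'->H->R'->A->plug->C
Char 10 ('C'): step: R->1, L=0; C->plug->A->R->E->L->D->refl->C->L'->B->R'->C->plug->A
Char 11 ('C'): step: R->2, L=0; C->plug->A->R->B->L->C->refl->D->L'->E->R'->C->plug->A
Char 12 ('C'): step: R->3, L=0; C->plug->A->R->H->L->B->refl->E->L'->F->R'->C->plug->A
Final: ciphertext=EDBFCDDDCAAA, RIGHT=3, LEFT=0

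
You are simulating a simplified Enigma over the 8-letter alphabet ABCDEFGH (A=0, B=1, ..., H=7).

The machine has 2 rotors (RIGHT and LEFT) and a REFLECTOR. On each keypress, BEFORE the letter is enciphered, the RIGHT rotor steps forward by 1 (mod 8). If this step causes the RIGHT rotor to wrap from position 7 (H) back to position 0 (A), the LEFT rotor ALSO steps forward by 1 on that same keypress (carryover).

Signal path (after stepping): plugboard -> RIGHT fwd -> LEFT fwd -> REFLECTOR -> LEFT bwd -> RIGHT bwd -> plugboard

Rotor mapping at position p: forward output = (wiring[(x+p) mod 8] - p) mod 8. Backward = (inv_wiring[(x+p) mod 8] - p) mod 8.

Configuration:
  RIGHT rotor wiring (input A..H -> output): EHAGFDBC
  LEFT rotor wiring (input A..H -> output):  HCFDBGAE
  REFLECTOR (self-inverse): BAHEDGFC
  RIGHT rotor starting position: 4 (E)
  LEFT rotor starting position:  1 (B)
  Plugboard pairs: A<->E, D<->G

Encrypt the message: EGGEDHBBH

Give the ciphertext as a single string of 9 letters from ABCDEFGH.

Answer: DCFGBDHEF

Derivation:
Char 1 ('E'): step: R->5, L=1; E->plug->A->R->G->L->D->refl->E->L'->B->R'->G->plug->D
Char 2 ('G'): step: R->6, L=1; G->plug->D->R->B->L->E->refl->D->L'->G->R'->C->plug->C
Char 3 ('G'): step: R->7, L=1; G->plug->D->R->B->L->E->refl->D->L'->G->R'->F->plug->F
Char 4 ('E'): step: R->0, L->2 (L advanced); E->plug->A->R->E->L->G->refl->F->L'->G->R'->D->plug->G
Char 5 ('D'): step: R->1, L=2; D->plug->G->R->B->L->B->refl->A->L'->H->R'->B->plug->B
Char 6 ('H'): step: R->2, L=2; H->plug->H->R->F->L->C->refl->H->L'->C->R'->G->plug->D
Char 7 ('B'): step: R->3, L=2; B->plug->B->R->C->L->H->refl->C->L'->F->R'->H->plug->H
Char 8 ('B'): step: R->4, L=2; B->plug->B->R->H->L->A->refl->B->L'->B->R'->A->plug->E
Char 9 ('H'): step: R->5, L=2; H->plug->H->R->A->L->D->refl->E->L'->D->R'->F->plug->F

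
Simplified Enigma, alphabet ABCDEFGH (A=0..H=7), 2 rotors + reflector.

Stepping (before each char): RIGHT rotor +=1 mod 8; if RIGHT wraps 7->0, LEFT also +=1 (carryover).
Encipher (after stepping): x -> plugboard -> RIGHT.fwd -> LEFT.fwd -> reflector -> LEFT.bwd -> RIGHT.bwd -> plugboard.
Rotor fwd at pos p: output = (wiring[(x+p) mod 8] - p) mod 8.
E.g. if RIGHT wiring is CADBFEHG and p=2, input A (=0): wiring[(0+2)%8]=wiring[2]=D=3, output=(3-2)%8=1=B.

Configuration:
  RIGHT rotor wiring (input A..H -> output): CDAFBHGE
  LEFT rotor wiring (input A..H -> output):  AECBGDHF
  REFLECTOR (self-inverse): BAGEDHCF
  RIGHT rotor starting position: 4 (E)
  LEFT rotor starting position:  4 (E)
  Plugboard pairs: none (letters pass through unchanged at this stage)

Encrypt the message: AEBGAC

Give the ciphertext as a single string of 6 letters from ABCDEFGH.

Answer: HCABBF

Derivation:
Char 1 ('A'): step: R->5, L=4; A->plug->A->R->C->L->D->refl->E->L'->E->R'->H->plug->H
Char 2 ('E'): step: R->6, L=4; E->plug->E->R->C->L->D->refl->E->L'->E->R'->C->plug->C
Char 3 ('B'): step: R->7, L=4; B->plug->B->R->D->L->B->refl->A->L'->F->R'->A->plug->A
Char 4 ('G'): step: R->0, L->5 (L advanced); G->plug->G->R->G->L->E->refl->D->L'->D->R'->B->plug->B
Char 5 ('A'): step: R->1, L=5; A->plug->A->R->C->L->A->refl->B->L'->H->R'->B->plug->B
Char 6 ('C'): step: R->2, L=5; C->plug->C->R->H->L->B->refl->A->L'->C->R'->F->plug->F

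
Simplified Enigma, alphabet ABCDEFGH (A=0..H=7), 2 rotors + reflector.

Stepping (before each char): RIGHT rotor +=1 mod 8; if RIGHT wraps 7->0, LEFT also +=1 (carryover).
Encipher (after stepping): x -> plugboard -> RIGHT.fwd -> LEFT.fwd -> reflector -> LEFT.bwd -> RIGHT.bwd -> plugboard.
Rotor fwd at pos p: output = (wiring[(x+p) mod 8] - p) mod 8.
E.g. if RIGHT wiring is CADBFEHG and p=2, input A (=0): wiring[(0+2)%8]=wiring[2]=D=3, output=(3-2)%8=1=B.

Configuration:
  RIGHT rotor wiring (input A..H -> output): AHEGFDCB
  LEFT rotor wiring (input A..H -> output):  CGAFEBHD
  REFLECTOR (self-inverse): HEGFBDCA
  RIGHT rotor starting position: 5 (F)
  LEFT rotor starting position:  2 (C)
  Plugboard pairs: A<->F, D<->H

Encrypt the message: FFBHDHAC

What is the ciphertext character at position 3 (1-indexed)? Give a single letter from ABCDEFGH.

Char 1 ('F'): step: R->6, L=2; F->plug->A->R->E->L->F->refl->D->L'->B->R'->D->plug->H
Char 2 ('F'): step: R->7, L=2; F->plug->A->R->C->L->C->refl->G->L'->A->R'->C->plug->C
Char 3 ('B'): step: R->0, L->3 (L advanced); B->plug->B->R->H->L->F->refl->D->L'->G->R'->D->plug->H

H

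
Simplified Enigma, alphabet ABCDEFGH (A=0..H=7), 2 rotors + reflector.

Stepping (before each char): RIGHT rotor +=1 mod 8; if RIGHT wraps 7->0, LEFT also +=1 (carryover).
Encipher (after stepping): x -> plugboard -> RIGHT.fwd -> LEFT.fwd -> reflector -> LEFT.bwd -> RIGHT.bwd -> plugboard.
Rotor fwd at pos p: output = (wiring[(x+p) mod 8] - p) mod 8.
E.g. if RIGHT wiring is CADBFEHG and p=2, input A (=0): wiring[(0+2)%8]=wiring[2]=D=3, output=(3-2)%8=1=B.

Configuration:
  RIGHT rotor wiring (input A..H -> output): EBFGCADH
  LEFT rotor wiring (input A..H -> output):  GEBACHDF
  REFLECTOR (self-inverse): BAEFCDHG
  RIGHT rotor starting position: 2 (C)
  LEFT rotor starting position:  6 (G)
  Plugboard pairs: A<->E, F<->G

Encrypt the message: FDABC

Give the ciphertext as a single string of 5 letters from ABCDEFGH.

Answer: CFGDA

Derivation:
Char 1 ('F'): step: R->3, L=6; F->plug->G->R->G->L->E->refl->C->L'->F->R'->C->plug->C
Char 2 ('D'): step: R->4, L=6; D->plug->D->R->D->L->G->refl->H->L'->B->R'->G->plug->F
Char 3 ('A'): step: R->5, L=6; A->plug->E->R->E->L->D->refl->F->L'->A->R'->F->plug->G
Char 4 ('B'): step: R->6, L=6; B->plug->B->R->B->L->H->refl->G->L'->D->R'->D->plug->D
Char 5 ('C'): step: R->7, L=6; C->plug->C->R->C->L->A->refl->B->L'->H->R'->E->plug->A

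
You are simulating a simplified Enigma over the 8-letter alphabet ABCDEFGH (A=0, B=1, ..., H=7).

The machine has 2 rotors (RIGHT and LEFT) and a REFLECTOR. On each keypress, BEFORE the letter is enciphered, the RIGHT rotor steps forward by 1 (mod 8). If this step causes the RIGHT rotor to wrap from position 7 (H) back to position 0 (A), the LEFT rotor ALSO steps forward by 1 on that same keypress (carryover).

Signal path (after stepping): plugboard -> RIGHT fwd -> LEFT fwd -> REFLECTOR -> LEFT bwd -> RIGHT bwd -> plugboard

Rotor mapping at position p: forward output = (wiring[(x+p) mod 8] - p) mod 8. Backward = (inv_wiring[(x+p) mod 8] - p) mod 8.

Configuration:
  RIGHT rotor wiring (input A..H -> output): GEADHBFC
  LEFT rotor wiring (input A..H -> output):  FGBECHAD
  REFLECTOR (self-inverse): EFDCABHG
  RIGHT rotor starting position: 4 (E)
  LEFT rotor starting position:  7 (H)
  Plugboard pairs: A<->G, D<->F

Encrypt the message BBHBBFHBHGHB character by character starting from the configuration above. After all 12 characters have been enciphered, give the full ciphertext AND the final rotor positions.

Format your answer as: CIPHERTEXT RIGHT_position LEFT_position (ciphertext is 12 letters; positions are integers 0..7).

Answer: AGDEDAACBBGA 0 1

Derivation:
Char 1 ('B'): step: R->5, L=7; B->plug->B->R->A->L->E->refl->A->L'->G->R'->G->plug->A
Char 2 ('B'): step: R->6, L=7; B->plug->B->R->E->L->F->refl->B->L'->H->R'->A->plug->G
Char 3 ('H'): step: R->7, L=7; H->plug->H->R->G->L->A->refl->E->L'->A->R'->F->plug->D
Char 4 ('B'): step: R->0, L->0 (L advanced); B->plug->B->R->E->L->C->refl->D->L'->H->R'->E->plug->E
Char 5 ('B'): step: R->1, L=0; B->plug->B->R->H->L->D->refl->C->L'->E->R'->F->plug->D
Char 6 ('F'): step: R->2, L=0; F->plug->D->R->H->L->D->refl->C->L'->E->R'->G->plug->A
Char 7 ('H'): step: R->3, L=0; H->plug->H->R->F->L->H->refl->G->L'->B->R'->G->plug->A
Char 8 ('B'): step: R->4, L=0; B->plug->B->R->F->L->H->refl->G->L'->B->R'->C->plug->C
Char 9 ('H'): step: R->5, L=0; H->plug->H->R->C->L->B->refl->F->L'->A->R'->B->plug->B
Char 10 ('G'): step: R->6, L=0; G->plug->A->R->H->L->D->refl->C->L'->E->R'->B->plug->B
Char 11 ('H'): step: R->7, L=0; H->plug->H->R->G->L->A->refl->E->L'->D->R'->A->plug->G
Char 12 ('B'): step: R->0, L->1 (L advanced); B->plug->B->R->E->L->G->refl->H->L'->F->R'->G->plug->A
Final: ciphertext=AGDEDAACBBGA, RIGHT=0, LEFT=1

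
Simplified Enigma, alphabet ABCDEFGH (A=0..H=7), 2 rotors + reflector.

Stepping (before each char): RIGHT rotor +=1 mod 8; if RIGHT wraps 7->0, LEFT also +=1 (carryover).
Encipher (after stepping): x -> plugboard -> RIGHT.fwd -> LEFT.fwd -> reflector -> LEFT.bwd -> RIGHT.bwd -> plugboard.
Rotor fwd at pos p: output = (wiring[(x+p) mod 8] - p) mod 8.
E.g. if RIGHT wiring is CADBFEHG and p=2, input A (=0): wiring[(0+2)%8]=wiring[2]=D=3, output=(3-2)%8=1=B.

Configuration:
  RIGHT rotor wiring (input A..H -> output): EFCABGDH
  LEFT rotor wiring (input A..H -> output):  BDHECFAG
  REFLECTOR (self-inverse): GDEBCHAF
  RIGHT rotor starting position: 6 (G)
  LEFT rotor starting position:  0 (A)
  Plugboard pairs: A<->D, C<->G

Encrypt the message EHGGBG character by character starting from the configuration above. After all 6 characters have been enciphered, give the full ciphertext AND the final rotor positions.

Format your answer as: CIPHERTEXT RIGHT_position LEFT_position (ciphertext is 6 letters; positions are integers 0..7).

Char 1 ('E'): step: R->7, L=0; E->plug->E->R->B->L->D->refl->B->L'->A->R'->A->plug->D
Char 2 ('H'): step: R->0, L->1 (L advanced); H->plug->H->R->H->L->A->refl->G->L'->B->R'->E->plug->E
Char 3 ('G'): step: R->1, L=1; G->plug->C->R->H->L->A->refl->G->L'->B->R'->B->plug->B
Char 4 ('G'): step: R->2, L=1; G->plug->C->R->H->L->A->refl->G->L'->B->R'->E->plug->E
Char 5 ('B'): step: R->3, L=1; B->plug->B->R->G->L->F->refl->H->L'->F->R'->A->plug->D
Char 6 ('G'): step: R->4, L=1; G->plug->C->R->H->L->A->refl->G->L'->B->R'->F->plug->F
Final: ciphertext=DEBEDF, RIGHT=4, LEFT=1

Answer: DEBEDF 4 1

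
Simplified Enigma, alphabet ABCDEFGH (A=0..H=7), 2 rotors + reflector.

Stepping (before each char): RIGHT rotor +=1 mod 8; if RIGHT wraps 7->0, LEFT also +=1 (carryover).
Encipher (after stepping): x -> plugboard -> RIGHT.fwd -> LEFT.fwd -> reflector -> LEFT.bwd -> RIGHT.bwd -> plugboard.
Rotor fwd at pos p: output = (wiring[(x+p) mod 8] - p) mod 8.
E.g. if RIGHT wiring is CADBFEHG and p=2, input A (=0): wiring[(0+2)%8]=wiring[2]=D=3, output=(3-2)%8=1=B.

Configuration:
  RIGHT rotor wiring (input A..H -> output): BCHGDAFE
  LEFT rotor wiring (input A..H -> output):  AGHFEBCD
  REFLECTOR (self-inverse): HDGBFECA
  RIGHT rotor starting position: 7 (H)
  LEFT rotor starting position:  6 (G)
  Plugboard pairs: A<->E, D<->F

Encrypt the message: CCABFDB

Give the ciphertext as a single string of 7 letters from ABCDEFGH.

Char 1 ('C'): step: R->0, L->7 (L advanced); C->plug->C->R->H->L->D->refl->B->L'->B->R'->A->plug->E
Char 2 ('C'): step: R->1, L=7; C->plug->C->R->F->L->F->refl->E->L'->A->R'->H->plug->H
Char 3 ('A'): step: R->2, L=7; A->plug->E->R->D->L->A->refl->H->L'->C->R'->F->plug->D
Char 4 ('B'): step: R->3, L=7; B->plug->B->R->A->L->E->refl->F->L'->F->R'->C->plug->C
Char 5 ('F'): step: R->4, L=7; F->plug->D->R->A->L->E->refl->F->L'->F->R'->E->plug->A
Char 6 ('D'): step: R->5, L=7; D->plug->F->R->C->L->H->refl->A->L'->D->R'->A->plug->E
Char 7 ('B'): step: R->6, L=7; B->plug->B->R->G->L->C->refl->G->L'->E->R'->D->plug->F

Answer: EHDCAEF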